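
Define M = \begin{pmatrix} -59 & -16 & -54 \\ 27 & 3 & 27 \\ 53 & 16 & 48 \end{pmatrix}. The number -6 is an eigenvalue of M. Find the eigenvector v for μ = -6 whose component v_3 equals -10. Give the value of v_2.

M + 6I = [[-53, -16, -54], [27, 9, 27], [53, 16, 54]].
Solving (M + 6I)v = 0 gives the eigenspace spanned by (12, -6, -10).
With v_3 = -10, v = (12, -6, -10), so v_2 = -6.

-6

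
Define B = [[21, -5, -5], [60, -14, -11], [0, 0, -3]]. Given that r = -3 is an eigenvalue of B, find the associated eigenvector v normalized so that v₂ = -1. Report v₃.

B + 3I = [[24, -5, -5], [60, -11, -11], [0, 0, 0]].
Solving (B + 3I)v = 0 gives the eigenspace spanned by (0, -1, 1).
With v₂ = -1, v = (0, -1, 1), so v₃ = 1.

1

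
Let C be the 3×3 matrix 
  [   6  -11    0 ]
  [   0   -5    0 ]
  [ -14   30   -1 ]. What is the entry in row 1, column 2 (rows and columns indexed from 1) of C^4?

-671

Characteristic polynomial: μ^3 - 31μ - 30 = (μ - 6)(μ + 1)(μ + 5), so the eigenvalues are -5, -1, 6.
μ=6: eigenvector (1, 0, -2).
μ=-5: eigenvector (1, 1, -4).
μ=-1: eigenvector (0, 0, 1).
P = [[1, 1, 0], [0, 1, 0], [-2, -4, 1]], D = diag(6, -5, -1), P⁻¹ = [[1, -1, 0], [0, 1, 0], [2, 2, 1]].
C⁴ = P·diag(1296, 625, 1)·P⁻¹ = [[1296, -671, 0], [0, 625, 0], [-2590, 94, 1]].
The requested entry is -671.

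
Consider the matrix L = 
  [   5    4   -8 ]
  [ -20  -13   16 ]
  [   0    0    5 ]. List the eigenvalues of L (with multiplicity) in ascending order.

-5, -3, 5

Characteristic polynomial: p(s) = s^3 + 3s^2 - 25s - 75 = (s - 5)(s + 3)(s + 5).
Roots (with multiplicity): -5, -3, 5.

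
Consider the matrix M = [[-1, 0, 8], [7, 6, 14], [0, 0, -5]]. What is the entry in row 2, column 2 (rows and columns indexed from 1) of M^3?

Characteristic polynomial: t^3 - 31t - 30 = (t - 6)(t + 1)(t + 5), so the eigenvalues are -5, -1, 6.
t=6: eigenvector (0, 1, 0).
t=-1: eigenvector (1, -1, 0).
t=-5: eigenvector (-2, 0, 1).
P = [[0, 1, -2], [1, -1, 0], [0, 0, 1]], D = diag(6, -1, -5), P⁻¹ = [[1, 1, 2], [1, 0, 2], [0, 0, 1]].
M³ = P·diag(216, -1, -125)·P⁻¹ = [[-1, 0, 248], [217, 216, 434], [0, 0, -125]].
The requested entry is 216.

216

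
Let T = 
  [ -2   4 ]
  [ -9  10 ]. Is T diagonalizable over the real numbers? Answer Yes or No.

No

Characteristic polynomial: p(s) = s^2 - 8s + 16 = (s - 4)^2.
s = 4 has algebraic multiplicity 2; rank(T − 4I) = 1, so geometric multiplicity = 1.
Geometric multiplicity < algebraic multiplicity, so T is not diagonalizable.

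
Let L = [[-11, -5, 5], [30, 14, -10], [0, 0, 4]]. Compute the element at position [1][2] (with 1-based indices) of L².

Characteristic polynomial: r^3 - 7r^2 + 8r + 16 = (r - 4)^2(r + 1), so the eigenvalues are -1, 4, 4.
r=-1: eigenvector (1, -2, 0).
r=4: eigenvector (0, 1, 1).
r=4: eigenvector (-1, 3, 0).
P = [[1, 0, -1], [-2, 1, 3], [0, 1, 0]], D = diag(-1, 4, 4), P⁻¹ = [[3, 1, -1], [0, 0, 1], [2, 1, -1]].
L² = P·diag(1, 16, 16)·P⁻¹ = [[-29, -15, 15], [90, 46, -30], [0, 0, 16]].
The requested entry is -15.

-15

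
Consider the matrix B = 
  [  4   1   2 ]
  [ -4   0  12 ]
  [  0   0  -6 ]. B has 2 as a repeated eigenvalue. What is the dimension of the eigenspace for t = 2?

B − 2I = [[2, 1, 2], [-4, -2, 12], [0, 0, -8]].
This matrix has rank 2, so its null space has dimension 3 − 2 = 1.

1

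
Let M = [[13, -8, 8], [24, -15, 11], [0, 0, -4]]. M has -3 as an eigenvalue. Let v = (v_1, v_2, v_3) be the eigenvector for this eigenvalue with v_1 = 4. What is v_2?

8

M + 3I = [[16, -8, 8], [24, -12, 11], [0, 0, -1]].
Solving (M + 3I)v = 0 gives the eigenspace spanned by (4, 8, 0).
With v_1 = 4, v = (4, 8, 0), so v_2 = 8.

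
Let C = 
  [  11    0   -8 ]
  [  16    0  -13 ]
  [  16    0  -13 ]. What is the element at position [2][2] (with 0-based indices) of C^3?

-277

Characteristic polynomial: μ^3 + 2μ^2 - 15μ = μ(μ - 3)(μ + 5), so the eigenvalues are -5, 0, 3.
μ=3: eigenvector (1, 1, 1).
μ=-5: eigenvector (1, 2, 2).
μ=0: eigenvector (0, 1, 0).
P = [[1, 1, 0], [1, 2, 1], [1, 2, 0]], D = diag(3, -5, 0), P⁻¹ = [[2, 0, -1], [-1, 0, 1], [0, 1, -1]].
C³ = P·diag(27, -125, 0)·P⁻¹ = [[179, 0, -152], [304, 0, -277], [304, 0, -277]].
The requested entry is -277.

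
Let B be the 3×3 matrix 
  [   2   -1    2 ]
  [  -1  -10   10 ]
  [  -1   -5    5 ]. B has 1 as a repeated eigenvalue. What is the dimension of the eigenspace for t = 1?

1

B − 1I = [[1, -1, 2], [-1, -11, 10], [-1, -5, 4]].
This matrix has rank 2, so its null space has dimension 3 − 2 = 1.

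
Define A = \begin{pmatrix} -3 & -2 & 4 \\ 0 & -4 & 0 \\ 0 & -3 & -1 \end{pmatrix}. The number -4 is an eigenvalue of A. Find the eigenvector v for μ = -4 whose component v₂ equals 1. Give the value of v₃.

1

A + 4I = [[1, -2, 4], [0, 0, 0], [0, -3, 3]].
Solving (A + 4I)v = 0 gives the eigenspace spanned by (-2, 1, 1).
With v₂ = 1, v = (-2, 1, 1), so v₃ = 1.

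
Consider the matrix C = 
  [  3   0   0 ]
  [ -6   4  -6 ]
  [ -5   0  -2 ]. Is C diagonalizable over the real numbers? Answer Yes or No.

Characteristic polynomial: p(λ) = λ^3 - 5λ^2 - 2λ + 24 = (λ - 4)(λ - 3)(λ + 2).
All 3 eigenvalues are distinct, so C is diagonalizable.

Yes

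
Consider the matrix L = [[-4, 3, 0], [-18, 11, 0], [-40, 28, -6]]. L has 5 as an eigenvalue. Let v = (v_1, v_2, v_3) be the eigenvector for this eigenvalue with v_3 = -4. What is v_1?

-1

L − 5I = [[-9, 3, 0], [-18, 6, 0], [-40, 28, -11]].
Solving (L − 5I)v = 0 gives the eigenspace spanned by (-1, -3, -4).
With v_3 = -4, v = (-1, -3, -4), so v_1 = -1.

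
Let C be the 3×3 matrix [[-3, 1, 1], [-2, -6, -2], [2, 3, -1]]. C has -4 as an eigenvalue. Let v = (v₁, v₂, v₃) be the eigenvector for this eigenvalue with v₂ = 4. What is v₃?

-4

C + 4I = [[1, 1, 1], [-2, -2, -2], [2, 3, 3]].
Solving (C + 4I)v = 0 gives the eigenspace spanned by (0, 4, -4).
With v₂ = 4, v = (0, 4, -4), so v₃ = -4.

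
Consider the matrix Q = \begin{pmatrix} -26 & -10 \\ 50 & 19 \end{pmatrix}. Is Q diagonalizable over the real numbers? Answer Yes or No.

Characteristic polynomial: p(r) = r^2 + 7r + 6 = (r + 1)(r + 6).
All 2 eigenvalues are distinct, so Q is diagonalizable.

Yes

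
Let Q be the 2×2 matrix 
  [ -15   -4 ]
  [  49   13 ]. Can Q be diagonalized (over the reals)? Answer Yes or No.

Characteristic polynomial: p(μ) = μ^2 + 2μ + 1 = (μ + 1)^2.
μ = -1 has algebraic multiplicity 2; rank(Q + 1I) = 1, so geometric multiplicity = 1.
Geometric multiplicity < algebraic multiplicity, so Q is not diagonalizable.

No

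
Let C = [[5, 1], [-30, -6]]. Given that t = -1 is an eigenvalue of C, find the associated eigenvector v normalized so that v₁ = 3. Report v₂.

-18

C + 1I = [[6, 1], [-30, -5]].
Solving (C + 1I)v = 0 gives the eigenspace spanned by (3, -18).
With v₁ = 3, v = (3, -18), so v₂ = -18.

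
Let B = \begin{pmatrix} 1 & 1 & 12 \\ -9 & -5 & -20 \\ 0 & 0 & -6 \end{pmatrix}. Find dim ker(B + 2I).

1

B + 2I = [[3, 1, 12], [-9, -3, -20], [0, 0, -4]].
This matrix has rank 2, so its null space has dimension 3 − 2 = 1.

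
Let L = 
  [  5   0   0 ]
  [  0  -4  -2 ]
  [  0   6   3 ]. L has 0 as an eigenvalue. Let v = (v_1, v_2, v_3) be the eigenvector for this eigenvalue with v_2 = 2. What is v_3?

-4

L = [[5, 0, 0], [0, -4, -2], [0, 6, 3]].
Solving (L)v = 0 gives the eigenspace spanned by (0, 2, -4).
With v_2 = 2, v = (0, 2, -4), so v_3 = -4.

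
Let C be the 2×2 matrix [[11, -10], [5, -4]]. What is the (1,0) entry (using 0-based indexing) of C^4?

Characteristic polynomial: r^2 - 7r + 6 = (r - 6)(r - 1), so the eigenvalues are 1, 6.
r=6: eigenvector (-2, -1).
r=1: eigenvector (1, 1).
P = [[-2, 1], [-1, 1]], D = diag(6, 1), P⁻¹ = [[-1, 1], [-1, 2]].
C⁴ = P·diag(1296, 1)·P⁻¹ = [[2591, -2590], [1295, -1294]].
The requested entry is 1295.

1295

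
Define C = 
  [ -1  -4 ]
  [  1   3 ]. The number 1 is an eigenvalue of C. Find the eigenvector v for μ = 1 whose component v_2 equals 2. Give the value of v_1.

C − 1I = [[-2, -4], [1, 2]].
Solving (C − 1I)v = 0 gives the eigenspace spanned by (-4, 2).
With v_2 = 2, v = (-4, 2), so v_1 = -4.

-4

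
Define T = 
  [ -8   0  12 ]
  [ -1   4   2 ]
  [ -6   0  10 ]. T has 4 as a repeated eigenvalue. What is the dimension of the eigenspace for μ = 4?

T − 4I = [[-12, 0, 12], [-1, 0, 2], [-6, 0, 6]].
This matrix has rank 2, so its null space has dimension 3 − 2 = 1.

1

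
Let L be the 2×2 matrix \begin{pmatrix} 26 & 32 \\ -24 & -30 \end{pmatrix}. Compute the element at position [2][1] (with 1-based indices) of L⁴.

3840

Characteristic polynomial: r^2 + 4r - 12 = (r - 2)(r + 6), so the eigenvalues are -6, 2.
r=-6: eigenvector (-1, 1).
r=2: eigenvector (4, -3).
P = [[-1, 4], [1, -3]], D = diag(-6, 2), P⁻¹ = [[3, 4], [1, 1]].
L⁴ = P·diag(1296, 16)·P⁻¹ = [[-3824, -5120], [3840, 5136]].
The requested entry is 3840.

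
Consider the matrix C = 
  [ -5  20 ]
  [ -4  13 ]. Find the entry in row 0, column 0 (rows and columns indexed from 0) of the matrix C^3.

Characteristic polynomial: s^2 - 8s + 15 = (s - 5)(s - 3), so the eigenvalues are 3, 5.
s=5: eigenvector (2, 1).
s=3: eigenvector (5, 2).
P = [[2, 5], [1, 2]], D = diag(5, 3), P⁻¹ = [[-2, 5], [1, -2]].
C³ = P·diag(125, 27)·P⁻¹ = [[-365, 980], [-196, 517]].
The requested entry is -365.

-365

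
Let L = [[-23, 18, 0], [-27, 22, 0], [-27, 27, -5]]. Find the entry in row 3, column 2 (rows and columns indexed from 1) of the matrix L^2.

Characteristic polynomial: λ^3 + 6λ^2 - 15λ - 100 = (λ - 4)(λ + 5)^2, so the eigenvalues are -5, -5, 4.
λ=-5: eigenvector (1, 1, 3).
λ=4: eigenvector (2, 3, 3).
λ=-5: eigenvector (0, 0, 1).
P = [[1, 2, 0], [1, 3, 0], [3, 3, 1]], D = diag(-5, 4, -5), P⁻¹ = [[3, -2, 0], [-1, 1, 0], [-6, 3, 1]].
L² = P·diag(25, 16, 25)·P⁻¹ = [[43, -18, 0], [27, -2, 0], [27, -27, 25]].
The requested entry is -27.

-27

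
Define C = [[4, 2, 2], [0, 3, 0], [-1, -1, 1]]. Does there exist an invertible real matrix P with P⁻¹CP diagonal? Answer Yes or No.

No

Characteristic polynomial: p(s) = s^3 - 8s^2 + 21s - 18 = (s - 3)^2(s - 2).
s = 3 has algebraic multiplicity 2; rank(C − 3I) = 2, so geometric multiplicity = 1.
Geometric multiplicity < algebraic multiplicity, so C is not diagonalizable.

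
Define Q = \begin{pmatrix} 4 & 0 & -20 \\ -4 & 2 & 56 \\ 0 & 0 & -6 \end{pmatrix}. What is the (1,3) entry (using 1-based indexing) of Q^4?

Characteristic polynomial: r^3 - 28r + 48 = (r - 4)(r - 2)(r + 6), so the eigenvalues are -6, 2, 4.
r=2: eigenvector (0, 1, 0).
r=4: eigenvector (1, -2, 0).
r=-6: eigenvector (2, -6, 1).
P = [[0, 1, 2], [1, -2, -6], [0, 0, 1]], D = diag(2, 4, -6), P⁻¹ = [[2, 1, 2], [1, 0, -2], [0, 0, 1]].
Q⁴ = P·diag(16, 256, 1296)·P⁻¹ = [[256, 0, 2080], [-480, 16, -6720], [0, 0, 1296]].
The requested entry is 2080.

2080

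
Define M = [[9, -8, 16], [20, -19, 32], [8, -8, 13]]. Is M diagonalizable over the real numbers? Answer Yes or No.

Yes

Characteristic polynomial: p(r) = r^3 - 3r^2 - 13r + 15 = (r - 5)(r - 1)(r + 3).
All 3 eigenvalues are distinct, so M is diagonalizable.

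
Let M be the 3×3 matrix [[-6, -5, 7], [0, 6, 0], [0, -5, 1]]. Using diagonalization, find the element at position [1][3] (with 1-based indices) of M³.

Characteristic polynomial: s^3 - s^2 - 36s + 36 = (s - 6)(s - 1)(s + 6), so the eigenvalues are -6, 1, 6.
s=-6: eigenvector (1, 0, 0).
s=6: eigenvector (-1, 1, -1).
s=1: eigenvector (1, 0, 1).
P = [[1, -1, 1], [0, 1, 0], [0, -1, 1]], D = diag(-6, 6, 1), P⁻¹ = [[1, 0, -1], [0, 1, 0], [0, 1, 1]].
M³ = P·diag(-216, 216, 1)·P⁻¹ = [[-216, -215, 217], [0, 216, 0], [0, -215, 1]].
The requested entry is 217.

217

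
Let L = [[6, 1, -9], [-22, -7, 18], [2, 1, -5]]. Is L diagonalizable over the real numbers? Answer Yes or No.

Characteristic polynomial: p(r) = r^3 + 6r^2 - 15r - 100 = (r - 4)(r + 5)^2.
r = -5 has algebraic multiplicity 2; rank(L + 5I) = 2, so geometric multiplicity = 1.
Geometric multiplicity < algebraic multiplicity, so L is not diagonalizable.

No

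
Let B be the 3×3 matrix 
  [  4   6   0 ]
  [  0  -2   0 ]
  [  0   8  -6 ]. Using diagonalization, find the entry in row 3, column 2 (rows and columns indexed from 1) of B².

-64

Characteristic polynomial: s^3 + 4s^2 - 20s - 48 = (s - 4)(s + 2)(s + 6), so the eigenvalues are -6, -2, 4.
s=-2: eigenvector (-1, 1, 2).
s=4: eigenvector (1, 0, 0).
s=-6: eigenvector (0, 0, 1).
P = [[-1, 1, 0], [1, 0, 0], [2, 0, 1]], D = diag(-2, 4, -6), P⁻¹ = [[0, 1, 0], [1, 1, 0], [0, -2, 1]].
B² = P·diag(4, 16, 36)·P⁻¹ = [[16, 12, 0], [0, 4, 0], [0, -64, 36]].
The requested entry is -64.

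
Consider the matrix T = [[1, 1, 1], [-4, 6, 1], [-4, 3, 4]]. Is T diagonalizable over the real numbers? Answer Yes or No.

No

Characteristic polynomial: p(μ) = μ^3 - 11μ^2 + 39μ - 45 = (μ - 5)(μ - 3)^2.
μ = 3 has algebraic multiplicity 2; rank(T − 3I) = 2, so geometric multiplicity = 1.
Geometric multiplicity < algebraic multiplicity, so T is not diagonalizable.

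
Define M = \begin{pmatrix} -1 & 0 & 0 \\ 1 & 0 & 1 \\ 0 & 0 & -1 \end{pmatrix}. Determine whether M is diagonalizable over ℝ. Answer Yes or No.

Characteristic polynomial: p(μ) = μ^3 + 2μ^2 + μ = μ(μ + 1)^2.
μ = -1 has algebraic multiplicity 2; rank(M + 1I) = 1, so geometric multiplicity = 2.
Every eigenvalue has geometric = algebraic multiplicity, so M is diagonalizable.

Yes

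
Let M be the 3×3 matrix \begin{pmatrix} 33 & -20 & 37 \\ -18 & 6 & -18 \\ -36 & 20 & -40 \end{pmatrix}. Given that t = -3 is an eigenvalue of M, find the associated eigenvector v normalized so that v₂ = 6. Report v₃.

12

M + 3I = [[36, -20, 37], [-18, 9, -18], [-36, 20, -37]].
Solving (M + 3I)v = 0 gives the eigenspace spanned by (-9, 6, 12).
With v₂ = 6, v = (-9, 6, 12), so v₃ = 12.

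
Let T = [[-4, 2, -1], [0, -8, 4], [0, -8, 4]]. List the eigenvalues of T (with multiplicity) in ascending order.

-4, -4, 0

Characteristic polynomial: p(λ) = λ^3 + 8λ^2 + 16λ = λ(λ + 4)^2.
Roots (with multiplicity): -4, -4, 0.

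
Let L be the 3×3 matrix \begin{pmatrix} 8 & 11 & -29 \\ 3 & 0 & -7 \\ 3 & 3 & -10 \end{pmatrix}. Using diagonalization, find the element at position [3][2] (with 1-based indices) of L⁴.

15

Characteristic polynomial: μ^3 + 2μ^2 - 5μ - 6 = (μ - 2)(μ + 1)(μ + 3), so the eigenvalues are -3, -1, 2.
μ=2: eigenvector (3, 1, 1).
μ=-3: eigenvector (-1, 1, 0).
μ=-1: eigenvector (2, 1, 1).
P = [[3, -1, 2], [1, 1, 1], [1, 0, 1]], D = diag(2, -3, -1), P⁻¹ = [[1, 1, -3], [0, 1, -1], [-1, -1, 4]].
L⁴ = P·diag(16, 81, 1)·P⁻¹ = [[46, -35, -55], [15, 96, -125], [15, 15, -44]].
The requested entry is 15.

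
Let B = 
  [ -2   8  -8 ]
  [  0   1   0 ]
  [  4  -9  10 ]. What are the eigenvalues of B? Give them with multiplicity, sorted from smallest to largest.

Characteristic polynomial: p(t) = t^3 - 9t^2 + 20t - 12 = (t - 6)(t - 2)(t - 1).
Roots (with multiplicity): 1, 2, 6.

1, 2, 6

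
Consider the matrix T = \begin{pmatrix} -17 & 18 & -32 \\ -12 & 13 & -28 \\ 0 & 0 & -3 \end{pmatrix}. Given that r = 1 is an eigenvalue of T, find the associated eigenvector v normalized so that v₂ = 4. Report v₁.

T − 1I = [[-18, 18, -32], [-12, 12, -28], [0, 0, -4]].
Solving (T − 1I)v = 0 gives the eigenspace spanned by (4, 4, 0).
With v₂ = 4, v = (4, 4, 0), so v₁ = 4.

4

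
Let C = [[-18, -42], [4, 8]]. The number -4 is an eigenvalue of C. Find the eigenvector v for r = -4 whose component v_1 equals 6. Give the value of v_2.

-2

C + 4I = [[-14, -42], [4, 12]].
Solving (C + 4I)v = 0 gives the eigenspace spanned by (6, -2).
With v_1 = 6, v = (6, -2), so v_2 = -2.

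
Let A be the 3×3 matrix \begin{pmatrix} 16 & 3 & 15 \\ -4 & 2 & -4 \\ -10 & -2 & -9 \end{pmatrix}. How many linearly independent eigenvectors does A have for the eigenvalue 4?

1

A − 4I = [[12, 3, 15], [-4, -2, -4], [-10, -2, -13]].
This matrix has rank 2, so its null space has dimension 3 − 2 = 1.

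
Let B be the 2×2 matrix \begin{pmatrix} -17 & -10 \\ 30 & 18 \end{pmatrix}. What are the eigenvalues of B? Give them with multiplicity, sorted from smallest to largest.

-2, 3

Characteristic polynomial: p(s) = s^2 - s - 6 = (s - 3)(s + 2).
Roots (with multiplicity): -2, 3.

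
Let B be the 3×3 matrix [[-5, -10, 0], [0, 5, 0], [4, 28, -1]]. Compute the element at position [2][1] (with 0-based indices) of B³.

628

Characteristic polynomial: s^3 + s^2 - 25s - 25 = (s - 5)(s + 1)(s + 5), so the eigenvalues are -5, -1, 5.
s=-5: eigenvector (1, 0, -1).
s=5: eigenvector (-1, 1, 4).
s=-1: eigenvector (0, 0, 1).
P = [[1, -1, 0], [0, 1, 0], [-1, 4, 1]], D = diag(-5, 5, -1), P⁻¹ = [[1, 1, 0], [0, 1, 0], [1, -3, 1]].
B³ = P·diag(-125, 125, -1)·P⁻¹ = [[-125, -250, 0], [0, 125, 0], [124, 628, -1]].
The requested entry is 628.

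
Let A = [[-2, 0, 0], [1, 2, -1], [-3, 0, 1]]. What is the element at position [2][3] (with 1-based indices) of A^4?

-15

Characteristic polynomial: λ^3 - λ^2 - 4λ + 4 = (λ - 2)(λ - 1)(λ + 2), so the eigenvalues are -2, 1, 2.
λ=-2: eigenvector (1, 0, 1).
λ=1: eigenvector (0, 1, 1).
λ=2: eigenvector (0, -1, 0).
P = [[1, 0, 0], [0, 1, -1], [1, 1, 0]], D = diag(-2, 1, 2), P⁻¹ = [[1, 0, 0], [-1, 0, 1], [-1, -1, 1]].
A⁴ = P·diag(16, 1, 16)·P⁻¹ = [[16, 0, 0], [15, 16, -15], [15, 0, 1]].
The requested entry is -15.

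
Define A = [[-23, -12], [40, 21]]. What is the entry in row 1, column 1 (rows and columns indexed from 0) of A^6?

Characteristic polynomial: λ^2 + 2λ - 3 = (λ - 1)(λ + 3), so the eigenvalues are -3, 1.
λ=1: eigenvector (1, -2).
λ=-3: eigenvector (3, -5).
P = [[1, 3], [-2, -5]], D = diag(1, -3), P⁻¹ = [[-5, -3], [2, 1]].
A⁶ = P·diag(1, 729)·P⁻¹ = [[4369, 2184], [-7280, -3639]].
The requested entry is -3639.

-3639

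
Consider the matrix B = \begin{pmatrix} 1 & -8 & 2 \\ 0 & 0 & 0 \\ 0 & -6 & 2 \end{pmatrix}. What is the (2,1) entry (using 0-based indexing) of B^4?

-48

Characteristic polynomial: λ^3 - 3λ^2 + 2λ = λ(λ - 2)(λ - 1), so the eigenvalues are 0, 1, 2.
λ=0: eigenvector (2, 1, 3).
λ=1: eigenvector (1, 0, 0).
λ=2: eigenvector (2, 0, 1).
P = [[2, 1, 2], [1, 0, 0], [3, 0, 1]], D = diag(0, 1, 2), P⁻¹ = [[0, 1, 0], [1, 4, -2], [0, -3, 1]].
B⁴ = P·diag(0, 1, 16)·P⁻¹ = [[1, -92, 30], [0, 0, 0], [0, -48, 16]].
The requested entry is -48.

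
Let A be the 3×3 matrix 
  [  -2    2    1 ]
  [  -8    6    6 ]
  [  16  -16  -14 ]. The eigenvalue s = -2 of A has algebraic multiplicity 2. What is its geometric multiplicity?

A + 2I = [[0, 2, 1], [-8, 8, 6], [16, -16, -12]].
This matrix has rank 2, so its null space has dimension 3 − 2 = 1.

1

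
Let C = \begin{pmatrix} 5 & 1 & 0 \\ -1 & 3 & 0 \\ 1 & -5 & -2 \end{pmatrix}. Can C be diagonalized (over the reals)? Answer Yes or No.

No

Characteristic polynomial: p(λ) = λ^3 - 6λ^2 + 32 = (λ - 4)^2(λ + 2).
λ = 4 has algebraic multiplicity 2; rank(C − 4I) = 2, so geometric multiplicity = 1.
Geometric multiplicity < algebraic multiplicity, so C is not diagonalizable.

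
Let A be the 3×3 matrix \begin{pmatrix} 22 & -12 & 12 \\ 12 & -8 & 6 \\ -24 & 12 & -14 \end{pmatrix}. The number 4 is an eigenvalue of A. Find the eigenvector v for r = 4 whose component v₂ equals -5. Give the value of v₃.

A − 4I = [[18, -12, 12], [12, -12, 6], [-24, 12, -18]].
Solving (A − 4I)v = 0 gives the eigenspace spanned by (-10, -5, 10).
With v₂ = -5, v = (-10, -5, 10), so v₃ = 10.

10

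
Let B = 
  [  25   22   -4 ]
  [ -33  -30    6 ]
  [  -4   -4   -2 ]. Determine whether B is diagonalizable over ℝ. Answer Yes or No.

Yes

Characteristic polynomial: p(μ) = μ^3 + 7μ^2 - 6μ - 72 = (μ - 3)(μ + 4)(μ + 6).
All 3 eigenvalues are distinct, so B is diagonalizable.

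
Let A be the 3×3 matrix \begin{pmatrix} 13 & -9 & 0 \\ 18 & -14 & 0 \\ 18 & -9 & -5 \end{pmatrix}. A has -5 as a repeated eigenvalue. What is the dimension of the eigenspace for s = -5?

A + 5I = [[18, -9, 0], [18, -9, 0], [18, -9, 0]].
This matrix has rank 1, so its null space has dimension 3 − 1 = 2.

2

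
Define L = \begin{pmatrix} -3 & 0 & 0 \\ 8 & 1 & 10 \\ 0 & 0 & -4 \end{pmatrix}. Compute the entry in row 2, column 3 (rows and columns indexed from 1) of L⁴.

Characteristic polynomial: s^3 + 6s^2 + 5s - 12 = (s - 1)(s + 3)(s + 4), so the eigenvalues are -4, -3, 1.
s=-3: eigenvector (1, -2, 0).
s=-4: eigenvector (0, -2, 1).
s=1: eigenvector (0, 1, 0).
P = [[1, 0, 0], [-2, -2, 1], [0, 1, 0]], D = diag(-3, -4, 1), P⁻¹ = [[1, 0, 0], [0, 0, 1], [2, 1, 2]].
L⁴ = P·diag(81, 256, 1)·P⁻¹ = [[81, 0, 0], [-160, 1, -510], [0, 0, 256]].
The requested entry is -510.

-510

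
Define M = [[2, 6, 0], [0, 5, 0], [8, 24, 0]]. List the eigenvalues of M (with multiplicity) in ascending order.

0, 2, 5

Characteristic polynomial: p(r) = r^3 - 7r^2 + 10r = r(r - 5)(r - 2).
Roots (with multiplicity): 0, 2, 5.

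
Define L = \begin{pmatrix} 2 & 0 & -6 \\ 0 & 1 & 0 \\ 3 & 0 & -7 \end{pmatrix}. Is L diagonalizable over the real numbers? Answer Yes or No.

Yes

Characteristic polynomial: p(μ) = μ^3 + 4μ^2 - μ - 4 = (μ - 1)(μ + 1)(μ + 4).
All 3 eigenvalues are distinct, so L is diagonalizable.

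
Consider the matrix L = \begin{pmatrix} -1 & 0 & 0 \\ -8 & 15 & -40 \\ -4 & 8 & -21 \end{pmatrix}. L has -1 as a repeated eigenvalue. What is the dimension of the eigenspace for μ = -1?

L + 1I = [[0, 0, 0], [-8, 16, -40], [-4, 8, -20]].
This matrix has rank 1, so its null space has dimension 3 − 1 = 2.

2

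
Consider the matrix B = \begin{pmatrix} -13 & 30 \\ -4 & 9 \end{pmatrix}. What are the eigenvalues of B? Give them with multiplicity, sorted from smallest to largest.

Characteristic polynomial: p(r) = r^2 + 4r + 3 = (r + 1)(r + 3).
Roots (with multiplicity): -3, -1.

-3, -1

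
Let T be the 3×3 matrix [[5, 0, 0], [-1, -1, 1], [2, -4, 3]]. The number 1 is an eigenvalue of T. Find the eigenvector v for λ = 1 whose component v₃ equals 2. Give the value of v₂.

T − 1I = [[4, 0, 0], [-1, -2, 1], [2, -4, 2]].
Solving (T − 1I)v = 0 gives the eigenspace spanned by (0, 1, 2).
With v₃ = 2, v = (0, 1, 2), so v₂ = 1.

1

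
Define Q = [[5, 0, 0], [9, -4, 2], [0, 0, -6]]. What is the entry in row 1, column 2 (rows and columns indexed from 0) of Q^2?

Characteristic polynomial: μ^3 + 5μ^2 - 26μ - 120 = (μ - 5)(μ + 4)(μ + 6), so the eigenvalues are -6, -4, 5.
μ=5: eigenvector (1, 1, 0).
μ=-4: eigenvector (0, 1, 0).
μ=-6: eigenvector (0, -1, 1).
P = [[1, 0, 0], [1, 1, -1], [0, 0, 1]], D = diag(5, -4, -6), P⁻¹ = [[1, 0, 0], [-1, 1, 1], [0, 0, 1]].
Q² = P·diag(25, 16, 36)·P⁻¹ = [[25, 0, 0], [9, 16, -20], [0, 0, 36]].
The requested entry is -20.

-20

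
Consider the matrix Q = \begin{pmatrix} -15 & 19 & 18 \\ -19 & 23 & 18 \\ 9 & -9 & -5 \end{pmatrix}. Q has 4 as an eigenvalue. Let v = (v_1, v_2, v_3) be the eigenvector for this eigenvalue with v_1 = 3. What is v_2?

3

Q − 4I = [[-19, 19, 18], [-19, 19, 18], [9, -9, -9]].
Solving (Q − 4I)v = 0 gives the eigenspace spanned by (3, 3, 0).
With v_1 = 3, v = (3, 3, 0), so v_2 = 3.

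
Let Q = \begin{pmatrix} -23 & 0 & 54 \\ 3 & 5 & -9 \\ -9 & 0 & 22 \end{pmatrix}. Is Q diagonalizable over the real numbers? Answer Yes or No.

Characteristic polynomial: p(μ) = μ^3 - 4μ^2 - 25μ + 100 = (μ - 5)(μ - 4)(μ + 5).
All 3 eigenvalues are distinct, so Q is diagonalizable.

Yes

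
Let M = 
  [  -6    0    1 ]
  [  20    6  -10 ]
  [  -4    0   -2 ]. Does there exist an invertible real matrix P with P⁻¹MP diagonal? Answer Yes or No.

Characteristic polynomial: p(r) = r^3 + 2r^2 - 32r - 96 = (r - 6)(r + 4)^2.
r = -4 has algebraic multiplicity 2; rank(M + 4I) = 2, so geometric multiplicity = 1.
Geometric multiplicity < algebraic multiplicity, so M is not diagonalizable.

No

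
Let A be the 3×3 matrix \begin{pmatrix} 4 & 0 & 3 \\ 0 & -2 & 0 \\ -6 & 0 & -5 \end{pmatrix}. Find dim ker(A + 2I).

A + 2I = [[6, 0, 3], [0, 0, 0], [-6, 0, -3]].
This matrix has rank 1, so its null space has dimension 3 − 1 = 2.

2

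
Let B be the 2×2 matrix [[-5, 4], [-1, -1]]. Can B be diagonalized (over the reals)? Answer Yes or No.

No

Characteristic polynomial: p(r) = r^2 + 6r + 9 = (r + 3)^2.
r = -3 has algebraic multiplicity 2; rank(B + 3I) = 1, so geometric multiplicity = 1.
Geometric multiplicity < algebraic multiplicity, so B is not diagonalizable.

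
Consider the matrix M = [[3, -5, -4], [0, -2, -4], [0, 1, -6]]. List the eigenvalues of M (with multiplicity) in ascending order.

Characteristic polynomial: p(t) = t^3 + 5t^2 - 8t - 48 = (t - 3)(t + 4)^2.
Roots (with multiplicity): -4, -4, 3.

-4, -4, 3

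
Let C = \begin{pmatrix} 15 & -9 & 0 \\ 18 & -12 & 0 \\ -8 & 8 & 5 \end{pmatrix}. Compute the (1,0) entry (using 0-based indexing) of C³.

Characteristic polynomial: μ^3 - 8μ^2 - 3μ + 90 = (μ - 6)(μ - 5)(μ + 3), so the eigenvalues are -3, 5, 6.
μ=-3: eigenvector (-1, -2, 1).
μ=6: eigenvector (1, 1, 0).
μ=5: eigenvector (0, 0, 1).
P = [[-1, 1, 0], [-2, 1, 0], [1, 0, 1]], D = diag(-3, 6, 5), P⁻¹ = [[1, -1, 0], [2, -1, 0], [-1, 1, 1]].
C³ = P·diag(-27, 216, 125)·P⁻¹ = [[459, -243, 0], [486, -270, 0], [-152, 152, 125]].
The requested entry is 486.

486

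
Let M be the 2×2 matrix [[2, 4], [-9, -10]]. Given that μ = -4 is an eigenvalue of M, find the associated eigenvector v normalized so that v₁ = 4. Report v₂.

M + 4I = [[6, 4], [-9, -6]].
Solving (M + 4I)v = 0 gives the eigenspace spanned by (4, -6).
With v₁ = 4, v = (4, -6), so v₂ = -6.

-6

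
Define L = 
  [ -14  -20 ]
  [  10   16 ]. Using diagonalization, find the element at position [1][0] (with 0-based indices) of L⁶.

Characteristic polynomial: r^2 - 2r - 24 = (r - 6)(r + 4), so the eigenvalues are -4, 6.
r=-4: eigenvector (2, -1).
r=6: eigenvector (-1, 1).
P = [[2, -1], [-1, 1]], D = diag(-4, 6), P⁻¹ = [[1, 1], [1, 2]].
L⁶ = P·diag(4096, 46656)·P⁻¹ = [[-38464, -85120], [42560, 89216]].
The requested entry is 42560.

42560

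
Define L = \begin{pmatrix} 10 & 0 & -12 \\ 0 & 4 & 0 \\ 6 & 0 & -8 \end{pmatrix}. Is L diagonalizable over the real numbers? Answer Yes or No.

Yes

Characteristic polynomial: p(λ) = λ^3 - 6λ^2 + 32 = (λ - 4)^2(λ + 2).
λ = 4 has algebraic multiplicity 2; rank(L − 4I) = 1, so geometric multiplicity = 2.
Every eigenvalue has geometric = algebraic multiplicity, so L is diagonalizable.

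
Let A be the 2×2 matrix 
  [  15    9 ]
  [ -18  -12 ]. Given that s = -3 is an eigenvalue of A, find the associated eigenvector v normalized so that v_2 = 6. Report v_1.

-3

A + 3I = [[18, 9], [-18, -9]].
Solving (A + 3I)v = 0 gives the eigenspace spanned by (-3, 6).
With v_2 = 6, v = (-3, 6), so v_1 = -3.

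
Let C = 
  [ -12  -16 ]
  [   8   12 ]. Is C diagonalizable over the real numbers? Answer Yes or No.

Characteristic polynomial: p(μ) = μ^2 - 16 = (μ - 4)(μ + 4).
All 2 eigenvalues are distinct, so C is diagonalizable.

Yes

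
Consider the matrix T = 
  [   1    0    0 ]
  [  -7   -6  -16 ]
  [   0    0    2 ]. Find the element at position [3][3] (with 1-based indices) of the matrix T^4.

Characteristic polynomial: r^3 + 3r^2 - 16r + 12 = (r - 2)(r - 1)(r + 6), so the eigenvalues are -6, 1, 2.
r=1: eigenvector (1, -1, 0).
r=-6: eigenvector (0, 1, 0).
r=2: eigenvector (0, -2, 1).
P = [[1, 0, 0], [-1, 1, -2], [0, 0, 1]], D = diag(1, -6, 2), P⁻¹ = [[1, 0, 0], [1, 1, 2], [0, 0, 1]].
T⁴ = P·diag(1, 1296, 16)·P⁻¹ = [[1, 0, 0], [1295, 1296, 2560], [0, 0, 16]].
The requested entry is 16.

16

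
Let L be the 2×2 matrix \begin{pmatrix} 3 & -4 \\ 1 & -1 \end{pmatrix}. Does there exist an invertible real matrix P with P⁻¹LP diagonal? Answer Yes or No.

Characteristic polynomial: p(r) = r^2 - 2r + 1 = (r - 1)^2.
r = 1 has algebraic multiplicity 2; rank(L − 1I) = 1, so geometric multiplicity = 1.
Geometric multiplicity < algebraic multiplicity, so L is not diagonalizable.

No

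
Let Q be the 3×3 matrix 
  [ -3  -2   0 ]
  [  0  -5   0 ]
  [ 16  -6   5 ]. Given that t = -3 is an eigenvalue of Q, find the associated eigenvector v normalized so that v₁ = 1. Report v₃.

-2

Q + 3I = [[0, -2, 0], [0, -2, 0], [16, -6, 8]].
Solving (Q + 3I)v = 0 gives the eigenspace spanned by (1, 0, -2).
With v₁ = 1, v = (1, 0, -2), so v₃ = -2.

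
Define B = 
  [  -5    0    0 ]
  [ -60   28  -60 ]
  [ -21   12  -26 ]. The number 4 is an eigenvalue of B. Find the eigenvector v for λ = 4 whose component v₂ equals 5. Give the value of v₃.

B − 4I = [[-9, 0, 0], [-60, 24, -60], [-21, 12, -30]].
Solving (B − 4I)v = 0 gives the eigenspace spanned by (0, 5, 2).
With v₂ = 5, v = (0, 5, 2), so v₃ = 2.

2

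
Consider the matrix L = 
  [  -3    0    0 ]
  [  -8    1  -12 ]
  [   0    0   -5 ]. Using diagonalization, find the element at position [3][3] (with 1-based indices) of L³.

-125

Characteristic polynomial: λ^3 + 7λ^2 + 7λ - 15 = (λ - 1)(λ + 3)(λ + 5), so the eigenvalues are -5, -3, 1.
λ=-3: eigenvector (1, 2, 0).
λ=1: eigenvector (0, 1, 0).
λ=-5: eigenvector (0, 2, 1).
P = [[1, 0, 0], [2, 1, 2], [0, 0, 1]], D = diag(-3, 1, -5), P⁻¹ = [[1, 0, 0], [-2, 1, -2], [0, 0, 1]].
L³ = P·diag(-27, 1, -125)·P⁻¹ = [[-27, 0, 0], [-56, 1, -252], [0, 0, -125]].
The requested entry is -125.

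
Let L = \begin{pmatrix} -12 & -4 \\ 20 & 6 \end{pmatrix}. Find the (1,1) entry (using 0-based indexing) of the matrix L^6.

-16064

Characteristic polynomial: s^2 + 6s + 8 = (s + 2)(s + 4), so the eigenvalues are -4, -2.
s=-4: eigenvector (1, -2).
s=-2: eigenvector (-2, 5).
P = [[1, -2], [-2, 5]], D = diag(-4, -2), P⁻¹ = [[5, 2], [2, 1]].
L⁶ = P·diag(4096, 64)·P⁻¹ = [[20224, 8064], [-40320, -16064]].
The requested entry is -16064.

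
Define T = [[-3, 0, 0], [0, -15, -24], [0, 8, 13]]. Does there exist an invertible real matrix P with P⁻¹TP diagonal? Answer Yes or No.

Characteristic polynomial: p(s) = s^3 + 5s^2 + 3s - 9 = (s - 1)(s + 3)^2.
s = -3 has algebraic multiplicity 2; rank(T + 3I) = 1, so geometric multiplicity = 2.
Every eigenvalue has geometric = algebraic multiplicity, so T is diagonalizable.

Yes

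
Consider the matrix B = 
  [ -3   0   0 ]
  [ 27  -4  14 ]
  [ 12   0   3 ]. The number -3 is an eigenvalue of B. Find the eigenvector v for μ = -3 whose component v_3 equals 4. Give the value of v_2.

2

B + 3I = [[0, 0, 0], [27, -1, 14], [12, 0, 6]].
Solving (B + 3I)v = 0 gives the eigenspace spanned by (-2, 2, 4).
With v_3 = 4, v = (-2, 2, 4), so v_2 = 2.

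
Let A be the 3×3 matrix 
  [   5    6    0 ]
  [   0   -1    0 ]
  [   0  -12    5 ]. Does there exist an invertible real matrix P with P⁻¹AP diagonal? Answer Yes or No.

Yes

Characteristic polynomial: p(λ) = λ^3 - 9λ^2 + 15λ + 25 = (λ - 5)^2(λ + 1).
λ = 5 has algebraic multiplicity 2; rank(A − 5I) = 1, so geometric multiplicity = 2.
Every eigenvalue has geometric = algebraic multiplicity, so A is diagonalizable.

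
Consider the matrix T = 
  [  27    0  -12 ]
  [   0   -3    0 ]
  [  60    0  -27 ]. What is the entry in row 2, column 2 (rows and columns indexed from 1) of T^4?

Characteristic polynomial: μ^3 + 3μ^2 - 9μ - 27 = (μ - 3)(μ + 3)^2, so the eigenvalues are -3, -3, 3.
μ=3: eigenvector (1, 0, 2).
μ=-3: eigenvector (0, 1, 0).
μ=-3: eigenvector (2, 0, 5).
P = [[1, 0, 2], [0, 1, 0], [2, 0, 5]], D = diag(3, -3, -3), P⁻¹ = [[5, 0, -2], [0, 1, 0], [-2, 0, 1]].
T⁴ = P·diag(81, 81, 81)·P⁻¹ = [[81, 0, 0], [0, 81, 0], [0, 0, 81]].
The requested entry is 81.

81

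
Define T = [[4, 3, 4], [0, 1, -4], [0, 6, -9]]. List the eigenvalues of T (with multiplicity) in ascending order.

Characteristic polynomial: p(r) = r^3 + 4r^2 - 17r - 60 = (r - 4)(r + 3)(r + 5).
Roots (with multiplicity): -5, -3, 4.

-5, -3, 4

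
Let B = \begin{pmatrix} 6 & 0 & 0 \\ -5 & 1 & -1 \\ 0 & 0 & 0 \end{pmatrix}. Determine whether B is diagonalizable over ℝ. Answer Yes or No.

Characteristic polynomial: p(s) = s^3 - 7s^2 + 6s = s(s - 6)(s - 1).
All 3 eigenvalues are distinct, so B is diagonalizable.

Yes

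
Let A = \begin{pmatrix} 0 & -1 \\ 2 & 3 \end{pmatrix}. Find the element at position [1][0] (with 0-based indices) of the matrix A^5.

Characteristic polynomial: t^2 - 3t + 2 = (t - 2)(t - 1), so the eigenvalues are 1, 2.
t=2: eigenvector (1, -2).
t=1: eigenvector (1, -1).
P = [[1, 1], [-2, -1]], D = diag(2, 1), P⁻¹ = [[-1, -1], [2, 1]].
A⁵ = P·diag(32, 1)·P⁻¹ = [[-30, -31], [62, 63]].
The requested entry is 62.

62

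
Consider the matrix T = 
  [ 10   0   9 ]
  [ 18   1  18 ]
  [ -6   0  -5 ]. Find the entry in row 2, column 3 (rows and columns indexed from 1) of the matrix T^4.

1530

Characteristic polynomial: λ^3 - 6λ^2 + 9λ - 4 = (λ - 4)(λ - 1)^2, so the eigenvalues are 1, 1, 4.
λ=1: eigenvector (-1, -2, 1).
λ=1: eigenvector (0, 1, 0).
λ=4: eigenvector (3, 6, -2).
P = [[-1, 0, 3], [-2, 1, 6], [1, 0, -2]], D = diag(1, 1, 4), P⁻¹ = [[2, 0, 3], [-2, 1, 0], [1, 0, 1]].
T⁴ = P·diag(1, 1, 256)·P⁻¹ = [[766, 0, 765], [1530, 1, 1530], [-510, 0, -509]].
The requested entry is 1530.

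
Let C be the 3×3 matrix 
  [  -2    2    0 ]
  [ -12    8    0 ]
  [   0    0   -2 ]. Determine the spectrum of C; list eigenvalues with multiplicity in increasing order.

Characteristic polynomial: p(s) = s^3 - 4s^2 - 4s + 16 = (s - 4)(s - 2)(s + 2).
Roots (with multiplicity): -2, 2, 4.

-2, 2, 4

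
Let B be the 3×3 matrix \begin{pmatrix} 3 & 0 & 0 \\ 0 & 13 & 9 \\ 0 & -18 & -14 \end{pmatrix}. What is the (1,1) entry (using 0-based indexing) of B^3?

253

Characteristic polynomial: t^3 - 2t^2 - 23t + 60 = (t - 4)(t - 3)(t + 5), so the eigenvalues are -5, 3, 4.
t=-5: eigenvector (0, -1, 2).
t=3: eigenvector (1, 0, 0).
t=4: eigenvector (0, -1, 1).
P = [[0, 1, 0], [-1, 0, -1], [2, 0, 1]], D = diag(-5, 3, 4), P⁻¹ = [[0, 1, 1], [1, 0, 0], [0, -2, -1]].
B³ = P·diag(-125, 27, 64)·P⁻¹ = [[27, 0, 0], [0, 253, 189], [0, -378, -314]].
The requested entry is 253.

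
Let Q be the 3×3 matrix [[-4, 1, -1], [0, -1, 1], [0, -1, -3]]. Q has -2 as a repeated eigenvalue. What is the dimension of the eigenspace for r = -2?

Q + 2I = [[-2, 1, -1], [0, 1, 1], [0, -1, -1]].
This matrix has rank 2, so its null space has dimension 3 − 2 = 1.

1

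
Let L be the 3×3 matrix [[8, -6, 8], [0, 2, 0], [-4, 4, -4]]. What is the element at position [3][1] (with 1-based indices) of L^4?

-256

Characteristic polynomial: s^3 - 6s^2 + 8s = s(s - 4)(s - 2), so the eigenvalues are 0, 2, 4.
s=0: eigenvector (1, 0, -1).
s=2: eigenvector (1, 1, 0).
s=4: eigenvector (2, 0, -1).
P = [[1, 1, 2], [0, 1, 0], [-1, 0, -1]], D = diag(0, 2, 4), P⁻¹ = [[-1, 1, -2], [0, 1, 0], [1, -1, 1]].
L⁴ = P·diag(0, 16, 256)·P⁻¹ = [[512, -496, 512], [0, 16, 0], [-256, 256, -256]].
The requested entry is -256.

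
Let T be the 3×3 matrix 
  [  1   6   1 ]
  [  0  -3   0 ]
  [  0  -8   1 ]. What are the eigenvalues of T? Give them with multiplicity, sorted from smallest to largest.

Characteristic polynomial: p(s) = s^3 + s^2 - 5s + 3 = (s - 1)^2(s + 3).
Roots (with multiplicity): -3, 1, 1.

-3, 1, 1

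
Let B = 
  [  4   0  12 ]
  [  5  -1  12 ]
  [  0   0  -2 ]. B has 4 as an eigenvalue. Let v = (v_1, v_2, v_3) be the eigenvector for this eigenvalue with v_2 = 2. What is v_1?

2

B − 4I = [[0, 0, 12], [5, -5, 12], [0, 0, -6]].
Solving (B − 4I)v = 0 gives the eigenspace spanned by (2, 2, 0).
With v_2 = 2, v = (2, 2, 0), so v_1 = 2.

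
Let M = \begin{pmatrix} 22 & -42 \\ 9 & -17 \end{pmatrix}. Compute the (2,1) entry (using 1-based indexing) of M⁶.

Characteristic polynomial: s^2 - 5s + 4 = (s - 4)(s - 1), so the eigenvalues are 1, 4.
s=4: eigenvector (7, 3).
s=1: eigenvector (2, 1).
P = [[7, 2], [3, 1]], D = diag(4, 1), P⁻¹ = [[1, -2], [-3, 7]].
M⁶ = P·diag(4096, 1)·P⁻¹ = [[28666, -57330], [12285, -24569]].
The requested entry is 12285.

12285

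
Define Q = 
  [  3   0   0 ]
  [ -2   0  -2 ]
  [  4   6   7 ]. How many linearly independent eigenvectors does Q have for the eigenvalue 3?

Q − 3I = [[0, 0, 0], [-2, -3, -2], [4, 6, 4]].
This matrix has rank 1, so its null space has dimension 3 − 1 = 2.

2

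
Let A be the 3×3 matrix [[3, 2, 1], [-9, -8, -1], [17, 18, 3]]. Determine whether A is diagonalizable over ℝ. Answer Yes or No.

No

Characteristic polynomial: p(r) = r^3 + 2r^2 - 20r + 24 = (r - 2)^2(r + 6).
r = 2 has algebraic multiplicity 2; rank(A − 2I) = 2, so geometric multiplicity = 1.
Geometric multiplicity < algebraic multiplicity, so A is not diagonalizable.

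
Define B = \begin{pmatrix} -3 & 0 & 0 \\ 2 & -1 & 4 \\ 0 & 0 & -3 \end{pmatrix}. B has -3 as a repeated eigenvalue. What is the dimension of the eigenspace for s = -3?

B + 3I = [[0, 0, 0], [2, 2, 4], [0, 0, 0]].
This matrix has rank 1, so its null space has dimension 3 − 1 = 2.

2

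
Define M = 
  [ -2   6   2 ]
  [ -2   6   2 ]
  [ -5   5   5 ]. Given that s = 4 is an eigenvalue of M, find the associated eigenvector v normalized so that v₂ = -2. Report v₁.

-2

M − 4I = [[-6, 6, 2], [-2, 2, 2], [-5, 5, 1]].
Solving (M − 4I)v = 0 gives the eigenspace spanned by (-2, -2, 0).
With v₂ = -2, v = (-2, -2, 0), so v₁ = -2.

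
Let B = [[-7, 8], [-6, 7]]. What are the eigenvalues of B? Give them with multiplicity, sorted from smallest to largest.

-1, 1

Characteristic polynomial: p(t) = t^2 - 1 = (t - 1)(t + 1).
Roots (with multiplicity): -1, 1.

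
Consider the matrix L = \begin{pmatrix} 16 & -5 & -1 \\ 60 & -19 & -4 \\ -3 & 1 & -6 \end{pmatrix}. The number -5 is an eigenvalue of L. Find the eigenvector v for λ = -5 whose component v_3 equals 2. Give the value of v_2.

8

L + 5I = [[21, -5, -1], [60, -14, -4], [-3, 1, -1]].
Solving (L + 5I)v = 0 gives the eigenspace spanned by (2, 8, 2).
With v_3 = 2, v = (2, 8, 2), so v_2 = 8.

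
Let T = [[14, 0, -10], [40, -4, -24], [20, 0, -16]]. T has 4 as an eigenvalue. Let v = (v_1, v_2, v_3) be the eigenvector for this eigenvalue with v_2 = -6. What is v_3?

T − 4I = [[10, 0, -10], [40, -8, -24], [20, 0, -20]].
Solving (T − 4I)v = 0 gives the eigenspace spanned by (-3, -6, -3).
With v_2 = -6, v = (-3, -6, -3), so v_3 = -3.

-3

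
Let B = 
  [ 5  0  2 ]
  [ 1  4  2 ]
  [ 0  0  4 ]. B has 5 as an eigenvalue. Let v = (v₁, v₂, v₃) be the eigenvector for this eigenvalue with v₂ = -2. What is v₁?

-2

B − 5I = [[0, 0, 2], [1, -1, 2], [0, 0, -1]].
Solving (B − 5I)v = 0 gives the eigenspace spanned by (-2, -2, 0).
With v₂ = -2, v = (-2, -2, 0), so v₁ = -2.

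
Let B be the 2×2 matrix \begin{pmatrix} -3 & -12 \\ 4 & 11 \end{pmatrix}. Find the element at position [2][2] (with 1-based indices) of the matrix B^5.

Characteristic polynomial: r^2 - 8r + 15 = (r - 5)(r - 3), so the eigenvalues are 3, 5.
r=5: eigenvector (-3, 2).
r=3: eigenvector (-2, 1).
P = [[-3, -2], [2, 1]], D = diag(5, 3), P⁻¹ = [[1, 2], [-2, -3]].
B⁵ = P·diag(3125, 243)·P⁻¹ = [[-8403, -17292], [5764, 11771]].
The requested entry is 11771.

11771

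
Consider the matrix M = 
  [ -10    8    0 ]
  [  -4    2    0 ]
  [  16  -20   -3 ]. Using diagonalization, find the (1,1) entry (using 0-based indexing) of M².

-28

Characteristic polynomial: μ^3 + 11μ^2 + 36μ + 36 = (μ + 2)(μ + 3)(μ + 6), so the eigenvalues are -6, -3, -2.
μ=-6: eigenvector (2, 1, -4).
μ=-2: eigenvector (1, 1, -4).
μ=-3: eigenvector (0, 0, 1).
P = [[2, 1, 0], [1, 1, 0], [-4, -4, 1]], D = diag(-6, -2, -3), P⁻¹ = [[1, -1, 0], [-1, 2, 0], [0, 4, 1]].
M² = P·diag(36, 4, 9)·P⁻¹ = [[68, -64, 0], [32, -28, 0], [-128, 148, 9]].
The requested entry is -28.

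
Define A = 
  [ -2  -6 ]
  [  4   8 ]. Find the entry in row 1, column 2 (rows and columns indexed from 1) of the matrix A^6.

Characteristic polynomial: t^2 - 6t + 8 = (t - 4)(t - 2), so the eigenvalues are 2, 4.
t=2: eigenvector (3, -2).
t=4: eigenvector (-1, 1).
P = [[3, -1], [-2, 1]], D = diag(2, 4), P⁻¹ = [[1, 1], [2, 3]].
A⁶ = P·diag(64, 4096)·P⁻¹ = [[-8000, -12096], [8064, 12160]].
The requested entry is -12096.

-12096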